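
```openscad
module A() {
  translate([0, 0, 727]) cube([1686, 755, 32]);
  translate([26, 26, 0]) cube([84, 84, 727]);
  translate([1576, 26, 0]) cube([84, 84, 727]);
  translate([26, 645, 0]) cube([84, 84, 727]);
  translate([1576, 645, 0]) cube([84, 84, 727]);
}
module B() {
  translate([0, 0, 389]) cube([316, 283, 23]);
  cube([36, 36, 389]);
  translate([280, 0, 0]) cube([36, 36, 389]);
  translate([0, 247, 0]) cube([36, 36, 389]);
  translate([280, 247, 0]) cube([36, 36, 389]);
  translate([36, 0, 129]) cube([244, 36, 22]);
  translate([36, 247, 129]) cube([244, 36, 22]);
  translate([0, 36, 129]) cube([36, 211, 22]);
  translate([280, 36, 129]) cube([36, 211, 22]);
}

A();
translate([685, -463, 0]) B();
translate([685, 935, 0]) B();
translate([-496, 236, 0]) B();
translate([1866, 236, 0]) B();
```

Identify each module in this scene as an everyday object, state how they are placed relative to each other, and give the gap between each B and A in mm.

Each stool's nearest face is 180 mm from the table's bounding box.

A is a table. B is a stool. Four stools sit around the table at the −y, +y, −x, +x sides. The gap between each stool and the table is 180 mm.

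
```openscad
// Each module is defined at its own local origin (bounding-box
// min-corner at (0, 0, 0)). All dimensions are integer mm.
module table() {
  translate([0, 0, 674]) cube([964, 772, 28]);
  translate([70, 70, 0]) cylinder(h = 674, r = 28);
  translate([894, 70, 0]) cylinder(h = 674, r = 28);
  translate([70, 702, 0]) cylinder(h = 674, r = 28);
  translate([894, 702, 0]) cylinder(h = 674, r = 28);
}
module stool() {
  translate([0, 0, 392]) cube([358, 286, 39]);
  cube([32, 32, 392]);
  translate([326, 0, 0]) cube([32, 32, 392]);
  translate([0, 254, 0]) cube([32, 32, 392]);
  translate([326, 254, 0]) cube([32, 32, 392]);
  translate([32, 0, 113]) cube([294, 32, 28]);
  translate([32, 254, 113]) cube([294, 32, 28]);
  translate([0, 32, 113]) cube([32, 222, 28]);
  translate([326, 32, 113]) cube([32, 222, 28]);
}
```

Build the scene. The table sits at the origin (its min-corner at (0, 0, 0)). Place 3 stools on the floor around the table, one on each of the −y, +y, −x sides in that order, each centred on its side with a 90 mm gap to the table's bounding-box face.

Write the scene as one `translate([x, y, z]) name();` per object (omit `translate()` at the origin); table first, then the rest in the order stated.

table();
translate([303, -376, 0]) stool();
translate([303, 862, 0]) stool();
translate([-448, 243, 0]) stool();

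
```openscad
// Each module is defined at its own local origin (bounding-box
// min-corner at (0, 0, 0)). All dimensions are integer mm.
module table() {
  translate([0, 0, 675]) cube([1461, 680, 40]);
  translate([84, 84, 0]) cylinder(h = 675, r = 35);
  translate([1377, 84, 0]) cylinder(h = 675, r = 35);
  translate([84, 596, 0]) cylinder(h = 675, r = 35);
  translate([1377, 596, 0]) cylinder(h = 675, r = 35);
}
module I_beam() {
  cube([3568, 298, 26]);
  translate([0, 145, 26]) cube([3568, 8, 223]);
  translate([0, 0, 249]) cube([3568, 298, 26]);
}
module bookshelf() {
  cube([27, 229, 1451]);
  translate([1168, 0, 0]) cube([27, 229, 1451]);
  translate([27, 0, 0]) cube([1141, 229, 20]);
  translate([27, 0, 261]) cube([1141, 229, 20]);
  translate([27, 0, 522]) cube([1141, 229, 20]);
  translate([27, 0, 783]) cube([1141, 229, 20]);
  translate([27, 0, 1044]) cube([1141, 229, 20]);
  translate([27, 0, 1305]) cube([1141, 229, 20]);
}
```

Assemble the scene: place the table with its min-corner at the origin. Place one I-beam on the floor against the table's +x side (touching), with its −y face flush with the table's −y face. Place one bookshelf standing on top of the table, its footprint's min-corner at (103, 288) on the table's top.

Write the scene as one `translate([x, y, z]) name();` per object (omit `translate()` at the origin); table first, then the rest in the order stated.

table();
translate([1461, 0, 0]) I_beam();
translate([103, 288, 715]) bookshelf();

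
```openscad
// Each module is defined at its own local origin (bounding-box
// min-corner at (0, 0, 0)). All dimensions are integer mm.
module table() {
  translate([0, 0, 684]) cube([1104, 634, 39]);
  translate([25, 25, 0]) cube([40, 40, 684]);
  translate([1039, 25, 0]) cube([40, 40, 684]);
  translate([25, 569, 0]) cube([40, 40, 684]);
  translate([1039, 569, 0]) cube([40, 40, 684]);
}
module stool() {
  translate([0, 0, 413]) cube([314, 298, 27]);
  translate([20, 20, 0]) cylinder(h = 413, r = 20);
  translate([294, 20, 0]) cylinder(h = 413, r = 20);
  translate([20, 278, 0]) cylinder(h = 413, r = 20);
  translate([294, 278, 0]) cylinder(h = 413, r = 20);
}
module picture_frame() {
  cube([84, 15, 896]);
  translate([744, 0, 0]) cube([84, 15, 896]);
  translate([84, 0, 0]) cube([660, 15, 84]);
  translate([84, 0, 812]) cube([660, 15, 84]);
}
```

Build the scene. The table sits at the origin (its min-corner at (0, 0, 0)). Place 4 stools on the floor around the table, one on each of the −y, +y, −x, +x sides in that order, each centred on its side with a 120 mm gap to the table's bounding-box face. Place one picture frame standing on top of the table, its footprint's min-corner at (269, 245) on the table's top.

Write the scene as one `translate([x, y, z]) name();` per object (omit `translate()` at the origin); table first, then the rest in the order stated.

table();
translate([395, -418, 0]) stool();
translate([395, 754, 0]) stool();
translate([-434, 168, 0]) stool();
translate([1224, 168, 0]) stool();
translate([269, 245, 723]) picture_frame();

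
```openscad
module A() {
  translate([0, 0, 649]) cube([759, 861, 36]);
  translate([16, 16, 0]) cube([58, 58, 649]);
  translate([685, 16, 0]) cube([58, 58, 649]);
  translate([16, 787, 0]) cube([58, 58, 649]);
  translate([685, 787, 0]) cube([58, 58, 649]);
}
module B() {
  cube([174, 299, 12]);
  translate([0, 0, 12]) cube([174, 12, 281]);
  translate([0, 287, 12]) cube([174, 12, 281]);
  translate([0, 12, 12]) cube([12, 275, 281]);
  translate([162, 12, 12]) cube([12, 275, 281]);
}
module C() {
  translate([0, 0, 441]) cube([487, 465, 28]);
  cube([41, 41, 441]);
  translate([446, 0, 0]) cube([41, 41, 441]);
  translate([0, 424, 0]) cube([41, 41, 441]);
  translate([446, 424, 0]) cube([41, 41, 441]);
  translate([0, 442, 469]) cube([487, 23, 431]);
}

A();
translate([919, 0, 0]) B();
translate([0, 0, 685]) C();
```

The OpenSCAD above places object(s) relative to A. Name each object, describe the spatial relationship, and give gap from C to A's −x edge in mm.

A is a table. B is an open box. C is a chair. The open box is on the floor beside the table on its +x side. The chair is on top of the table. The gap from the chair to the table's −x edge is 0 mm.

The chair's min-x is at 0; the table's min-x is 0; gap = 0 mm.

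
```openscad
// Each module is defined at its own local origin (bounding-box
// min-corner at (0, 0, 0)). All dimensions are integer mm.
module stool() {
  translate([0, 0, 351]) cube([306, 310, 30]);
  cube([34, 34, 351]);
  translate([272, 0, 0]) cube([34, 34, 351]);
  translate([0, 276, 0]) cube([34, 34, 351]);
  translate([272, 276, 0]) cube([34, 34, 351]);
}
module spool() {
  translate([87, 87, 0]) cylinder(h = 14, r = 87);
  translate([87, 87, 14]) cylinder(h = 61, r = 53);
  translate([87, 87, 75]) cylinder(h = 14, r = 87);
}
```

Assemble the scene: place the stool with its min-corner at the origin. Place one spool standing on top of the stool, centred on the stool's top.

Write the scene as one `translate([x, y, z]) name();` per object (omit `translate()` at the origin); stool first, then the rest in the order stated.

stool();
translate([66, 68, 381]) spool();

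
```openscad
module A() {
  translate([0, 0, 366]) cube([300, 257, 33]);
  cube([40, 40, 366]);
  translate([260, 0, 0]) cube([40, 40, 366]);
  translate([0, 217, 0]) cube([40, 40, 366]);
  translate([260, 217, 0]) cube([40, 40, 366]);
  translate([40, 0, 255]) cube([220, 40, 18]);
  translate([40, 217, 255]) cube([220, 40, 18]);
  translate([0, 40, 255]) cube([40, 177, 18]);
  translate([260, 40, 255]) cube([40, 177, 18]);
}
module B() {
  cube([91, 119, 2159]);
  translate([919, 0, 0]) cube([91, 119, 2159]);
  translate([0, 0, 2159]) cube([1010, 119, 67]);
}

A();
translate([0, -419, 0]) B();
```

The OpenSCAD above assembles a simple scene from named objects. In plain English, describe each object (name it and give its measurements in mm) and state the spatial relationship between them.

A is a simple wooden stool: a rectangular seat 300 mm (x) by 257 mm (y), 33 mm thick, top face at z = 399 mm, on four square legs, each 40×40 mm in cross-section. The legs rest on z = 0, each flush with a corner of the seat. Four stretchers, 40 mm wide and 18 mm tall, connect adjacent legs with their undersides at z = 255 mm, each running between the inner faces of the legs it joins and aligned with the legs' outer faces on the other axis.

B is a door frame. The clear opening is 828 mm wide and 2159 mm high. Two 91 mm wide jambs, 119 mm deep, stand either side of the opening from the floor to the top of the opening. A 67 mm thick head sits across the top of both jambs, spanning the full outside width of the frame.

The door frame is on the floor beside the stool on its −y side.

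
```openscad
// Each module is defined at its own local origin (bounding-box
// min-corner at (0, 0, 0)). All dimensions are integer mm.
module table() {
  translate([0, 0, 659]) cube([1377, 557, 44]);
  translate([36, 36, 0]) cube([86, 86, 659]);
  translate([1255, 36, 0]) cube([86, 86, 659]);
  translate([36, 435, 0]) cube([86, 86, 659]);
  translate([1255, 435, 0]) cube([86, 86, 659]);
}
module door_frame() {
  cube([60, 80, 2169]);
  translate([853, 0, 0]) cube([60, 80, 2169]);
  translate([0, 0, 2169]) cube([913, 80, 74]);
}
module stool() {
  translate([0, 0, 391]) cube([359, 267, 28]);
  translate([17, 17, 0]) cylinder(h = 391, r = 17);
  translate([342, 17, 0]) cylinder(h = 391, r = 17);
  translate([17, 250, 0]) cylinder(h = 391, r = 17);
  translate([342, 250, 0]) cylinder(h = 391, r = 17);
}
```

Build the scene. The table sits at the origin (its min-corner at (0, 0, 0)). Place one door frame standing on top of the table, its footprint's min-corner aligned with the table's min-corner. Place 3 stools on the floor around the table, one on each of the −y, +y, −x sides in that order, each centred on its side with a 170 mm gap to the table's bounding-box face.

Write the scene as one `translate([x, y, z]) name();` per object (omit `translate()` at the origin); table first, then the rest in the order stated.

table();
translate([0, 0, 703]) door_frame();
translate([509, -437, 0]) stool();
translate([509, 727, 0]) stool();
translate([-529, 145, 0]) stool();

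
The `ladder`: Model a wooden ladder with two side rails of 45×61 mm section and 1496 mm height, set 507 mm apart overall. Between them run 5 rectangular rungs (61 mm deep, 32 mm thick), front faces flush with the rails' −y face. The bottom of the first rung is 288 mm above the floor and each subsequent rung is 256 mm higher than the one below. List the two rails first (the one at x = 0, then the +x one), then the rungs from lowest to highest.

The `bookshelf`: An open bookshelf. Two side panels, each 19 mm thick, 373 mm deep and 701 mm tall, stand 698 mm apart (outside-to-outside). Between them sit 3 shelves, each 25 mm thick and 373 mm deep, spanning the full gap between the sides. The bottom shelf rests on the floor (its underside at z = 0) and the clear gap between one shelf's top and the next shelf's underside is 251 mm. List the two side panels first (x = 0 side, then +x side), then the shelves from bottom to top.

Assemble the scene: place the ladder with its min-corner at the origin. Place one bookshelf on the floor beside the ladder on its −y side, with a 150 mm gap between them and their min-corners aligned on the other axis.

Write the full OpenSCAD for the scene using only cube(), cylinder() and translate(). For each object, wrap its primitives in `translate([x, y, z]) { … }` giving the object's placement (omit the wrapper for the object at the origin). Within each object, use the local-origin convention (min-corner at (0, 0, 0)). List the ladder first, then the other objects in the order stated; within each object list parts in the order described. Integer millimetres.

cube([45, 61, 1496]);
translate([462, 0, 0]) cube([45, 61, 1496]);
translate([45, 0, 288]) cube([417, 61, 32]);
translate([45, 0, 544]) cube([417, 61, 32]);
translate([45, 0, 800]) cube([417, 61, 32]);
translate([45, 0, 1056]) cube([417, 61, 32]);
translate([45, 0, 1312]) cube([417, 61, 32]);
translate([0, -523, 0]) {
  cube([19, 373, 701]);
  translate([679, 0, 0]) cube([19, 373, 701]);
  translate([19, 0, 0]) cube([660, 373, 25]);
  translate([19, 0, 276]) cube([660, 373, 25]);
  translate([19, 0, 552]) cube([660, 373, 25]);
}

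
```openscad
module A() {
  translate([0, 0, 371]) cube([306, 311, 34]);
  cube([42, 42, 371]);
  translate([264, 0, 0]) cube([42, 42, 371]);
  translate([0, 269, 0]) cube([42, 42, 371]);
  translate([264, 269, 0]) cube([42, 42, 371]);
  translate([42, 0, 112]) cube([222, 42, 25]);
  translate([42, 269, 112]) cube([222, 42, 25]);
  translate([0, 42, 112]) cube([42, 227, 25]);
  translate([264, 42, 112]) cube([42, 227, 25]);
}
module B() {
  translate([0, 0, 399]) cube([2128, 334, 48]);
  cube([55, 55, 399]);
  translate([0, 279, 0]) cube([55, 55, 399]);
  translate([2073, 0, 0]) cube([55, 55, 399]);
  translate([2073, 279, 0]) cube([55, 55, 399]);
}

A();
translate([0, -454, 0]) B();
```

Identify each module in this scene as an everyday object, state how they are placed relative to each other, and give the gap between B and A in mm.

A is a stool. B is a bench. The bench is on the floor beside the stool on its −y side. The gap between the bench and the stool is 120 mm.

The bench's nearest face is 120 mm from the stool's −y face.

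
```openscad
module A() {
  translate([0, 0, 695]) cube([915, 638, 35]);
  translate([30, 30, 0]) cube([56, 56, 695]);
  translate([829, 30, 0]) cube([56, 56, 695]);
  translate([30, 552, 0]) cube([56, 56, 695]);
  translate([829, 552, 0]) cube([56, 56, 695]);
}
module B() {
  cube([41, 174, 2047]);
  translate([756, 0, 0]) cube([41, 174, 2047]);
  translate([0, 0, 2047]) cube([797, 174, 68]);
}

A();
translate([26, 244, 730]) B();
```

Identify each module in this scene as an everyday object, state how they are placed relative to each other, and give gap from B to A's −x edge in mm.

The door frame's min-x is at 26; the table's min-x is 0; gap = 26 mm.

A is a table. B is a door frame. The door frame is on top of the table. The gap from the door frame to the table's −x edge is 26 mm.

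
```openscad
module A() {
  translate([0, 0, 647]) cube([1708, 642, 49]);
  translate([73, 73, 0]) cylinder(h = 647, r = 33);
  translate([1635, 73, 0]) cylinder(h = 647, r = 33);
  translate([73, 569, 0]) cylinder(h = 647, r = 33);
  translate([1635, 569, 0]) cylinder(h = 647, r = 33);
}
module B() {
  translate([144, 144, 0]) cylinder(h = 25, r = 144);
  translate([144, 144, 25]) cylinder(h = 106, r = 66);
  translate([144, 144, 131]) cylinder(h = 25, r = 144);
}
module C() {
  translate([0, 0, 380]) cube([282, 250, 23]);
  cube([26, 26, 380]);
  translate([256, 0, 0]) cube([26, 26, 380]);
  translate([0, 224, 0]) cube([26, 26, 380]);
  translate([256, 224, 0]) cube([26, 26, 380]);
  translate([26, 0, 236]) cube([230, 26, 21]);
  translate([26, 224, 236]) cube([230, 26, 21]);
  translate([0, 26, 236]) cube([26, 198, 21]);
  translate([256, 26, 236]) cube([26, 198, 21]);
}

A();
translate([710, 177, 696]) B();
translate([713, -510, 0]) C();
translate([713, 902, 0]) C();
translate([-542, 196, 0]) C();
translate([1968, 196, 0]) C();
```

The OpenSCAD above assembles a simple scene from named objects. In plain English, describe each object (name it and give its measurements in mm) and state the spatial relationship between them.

A is a rectangular dining table. The top is 1708×642×49 mm with its upper surface at z = 696 mm. It stands on four round legs of 66 mm diameter, each leg's bounding box inset 40 mm from the nearest pair of top edges, running from the floor to the underside of the top.

B is a spool: two coaxial disc flanges of radius 144 mm and thickness 25 mm, joined by a core cylinder of radius 66 mm and height 106 mm. The lower flange rests on z = 0 and the three cylinders share a vertical axis.

C is a four-legged stool. The seat is a 282×250×23 mm slab whose top surface is at z = 403 mm; four square legs, each 26×26 mm in cross-section, run from the floor (z = 0) to the underside of the seat, each flush with a corner of the seat. Four stretchers, 26 mm wide and 21 mm tall, connect adjacent legs with their undersides at z = 236 mm, each running between the inner faces of the legs it joins and aligned with the legs' outer faces on the other axis.

The spool is on top of the table, centred. Four stools sit around the table at the −y, +y, −x, +x sides.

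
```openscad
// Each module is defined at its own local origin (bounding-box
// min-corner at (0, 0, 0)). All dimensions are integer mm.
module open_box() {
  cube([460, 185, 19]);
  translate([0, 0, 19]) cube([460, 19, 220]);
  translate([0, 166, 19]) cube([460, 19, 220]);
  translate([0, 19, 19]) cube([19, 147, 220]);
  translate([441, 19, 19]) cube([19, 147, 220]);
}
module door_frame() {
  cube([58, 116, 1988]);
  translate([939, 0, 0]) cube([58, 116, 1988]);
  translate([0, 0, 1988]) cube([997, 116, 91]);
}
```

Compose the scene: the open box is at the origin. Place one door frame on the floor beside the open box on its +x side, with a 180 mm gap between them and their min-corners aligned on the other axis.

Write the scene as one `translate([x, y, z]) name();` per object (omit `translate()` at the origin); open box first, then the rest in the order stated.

open_box();
translate([640, 0, 0]) door_frame();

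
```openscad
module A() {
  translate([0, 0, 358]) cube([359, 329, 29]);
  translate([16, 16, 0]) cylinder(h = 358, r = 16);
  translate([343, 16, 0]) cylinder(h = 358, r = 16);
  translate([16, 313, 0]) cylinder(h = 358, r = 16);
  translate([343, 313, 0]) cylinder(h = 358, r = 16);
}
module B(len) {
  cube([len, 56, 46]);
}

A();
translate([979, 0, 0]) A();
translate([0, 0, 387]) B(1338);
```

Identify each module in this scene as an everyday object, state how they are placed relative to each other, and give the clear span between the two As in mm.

A is a stool. B is a beam. A beam spans the tops of two stools. The clear span between the two stools is 620 mm.

Second stool starts at x = 979; first ends at x = 359; clear span = 979 − 359 = 620 mm.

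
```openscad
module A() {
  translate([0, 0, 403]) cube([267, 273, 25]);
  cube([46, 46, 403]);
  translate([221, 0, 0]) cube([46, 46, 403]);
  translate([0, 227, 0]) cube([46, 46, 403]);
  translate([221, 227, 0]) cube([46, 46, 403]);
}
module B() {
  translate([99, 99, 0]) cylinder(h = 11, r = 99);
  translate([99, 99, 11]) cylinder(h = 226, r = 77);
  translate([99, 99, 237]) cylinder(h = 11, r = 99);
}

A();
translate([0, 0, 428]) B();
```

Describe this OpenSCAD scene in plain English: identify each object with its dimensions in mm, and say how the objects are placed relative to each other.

A is a four-legged stool. The seat is a 267×273×25 mm slab whose top surface is at z = 428 mm; four square legs, each 46×46 mm in cross-section, run from the floor (z = 0) to the underside of the seat, each flush with a corner of the seat.

B is a spool: two coaxial disc flanges of radius 99 mm and thickness 11 mm, joined by a core cylinder of radius 77 mm and height 226 mm. The lower flange rests on z = 0 and the three cylinders share a vertical axis.

The spool is on top of the stool.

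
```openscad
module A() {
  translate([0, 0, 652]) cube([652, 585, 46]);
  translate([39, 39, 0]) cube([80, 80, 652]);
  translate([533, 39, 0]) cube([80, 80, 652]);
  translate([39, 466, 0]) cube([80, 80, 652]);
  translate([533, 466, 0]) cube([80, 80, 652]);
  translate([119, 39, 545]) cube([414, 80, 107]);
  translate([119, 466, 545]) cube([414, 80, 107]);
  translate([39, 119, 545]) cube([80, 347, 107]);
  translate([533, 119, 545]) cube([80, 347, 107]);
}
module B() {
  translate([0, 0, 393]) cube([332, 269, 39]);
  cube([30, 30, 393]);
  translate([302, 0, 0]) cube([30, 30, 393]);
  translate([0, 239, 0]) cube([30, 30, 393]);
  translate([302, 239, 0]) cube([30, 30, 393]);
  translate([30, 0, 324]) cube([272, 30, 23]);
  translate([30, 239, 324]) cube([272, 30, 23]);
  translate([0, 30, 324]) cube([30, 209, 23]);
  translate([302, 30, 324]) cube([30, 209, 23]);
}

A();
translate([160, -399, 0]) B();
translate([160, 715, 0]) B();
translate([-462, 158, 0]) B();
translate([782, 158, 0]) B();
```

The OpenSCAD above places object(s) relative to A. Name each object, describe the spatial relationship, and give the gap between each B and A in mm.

Each stool's nearest face is 130 mm from the table's bounding box.

A is a table. B is a stool. Four stools sit around the table at the −y, +y, −x, +x sides. The gap between each stool and the table is 130 mm.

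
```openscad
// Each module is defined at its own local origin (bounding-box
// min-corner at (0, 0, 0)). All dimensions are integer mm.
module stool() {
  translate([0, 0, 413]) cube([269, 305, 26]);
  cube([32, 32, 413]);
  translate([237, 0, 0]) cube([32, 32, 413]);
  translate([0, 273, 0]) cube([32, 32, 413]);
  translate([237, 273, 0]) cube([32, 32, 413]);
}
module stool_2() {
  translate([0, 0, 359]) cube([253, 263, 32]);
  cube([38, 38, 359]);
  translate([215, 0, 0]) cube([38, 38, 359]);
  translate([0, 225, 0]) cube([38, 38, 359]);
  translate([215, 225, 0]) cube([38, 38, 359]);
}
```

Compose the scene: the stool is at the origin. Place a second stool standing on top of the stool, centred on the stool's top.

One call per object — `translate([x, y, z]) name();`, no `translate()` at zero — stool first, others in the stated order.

stool();
translate([8, 21, 439]) stool_2();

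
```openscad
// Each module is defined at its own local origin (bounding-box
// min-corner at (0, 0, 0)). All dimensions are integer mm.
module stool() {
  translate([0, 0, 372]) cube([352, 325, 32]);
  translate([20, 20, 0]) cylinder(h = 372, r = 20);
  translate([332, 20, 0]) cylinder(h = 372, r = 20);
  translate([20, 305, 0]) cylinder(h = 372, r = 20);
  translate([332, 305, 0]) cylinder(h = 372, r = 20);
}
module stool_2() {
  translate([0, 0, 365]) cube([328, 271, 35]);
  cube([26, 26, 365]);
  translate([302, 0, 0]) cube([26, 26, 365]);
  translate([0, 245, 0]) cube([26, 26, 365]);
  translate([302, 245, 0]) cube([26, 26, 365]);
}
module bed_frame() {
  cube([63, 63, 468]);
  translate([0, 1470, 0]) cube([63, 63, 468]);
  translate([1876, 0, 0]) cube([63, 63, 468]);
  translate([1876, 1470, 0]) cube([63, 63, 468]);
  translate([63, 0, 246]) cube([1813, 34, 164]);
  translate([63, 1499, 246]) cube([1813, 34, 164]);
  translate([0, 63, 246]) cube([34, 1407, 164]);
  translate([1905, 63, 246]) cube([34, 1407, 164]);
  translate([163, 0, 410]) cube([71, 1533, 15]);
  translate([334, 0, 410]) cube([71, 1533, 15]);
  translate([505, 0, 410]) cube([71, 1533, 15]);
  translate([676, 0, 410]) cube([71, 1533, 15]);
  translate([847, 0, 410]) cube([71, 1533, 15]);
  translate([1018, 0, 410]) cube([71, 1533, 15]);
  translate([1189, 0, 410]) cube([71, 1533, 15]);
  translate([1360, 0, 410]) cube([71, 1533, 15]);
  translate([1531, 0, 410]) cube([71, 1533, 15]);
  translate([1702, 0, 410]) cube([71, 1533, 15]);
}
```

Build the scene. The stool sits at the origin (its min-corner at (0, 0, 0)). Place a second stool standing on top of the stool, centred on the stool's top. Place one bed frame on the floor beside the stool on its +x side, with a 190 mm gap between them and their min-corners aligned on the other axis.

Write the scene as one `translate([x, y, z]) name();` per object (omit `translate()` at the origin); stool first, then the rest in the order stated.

stool();
translate([12, 27, 404]) stool_2();
translate([542, 0, 0]) bed_frame();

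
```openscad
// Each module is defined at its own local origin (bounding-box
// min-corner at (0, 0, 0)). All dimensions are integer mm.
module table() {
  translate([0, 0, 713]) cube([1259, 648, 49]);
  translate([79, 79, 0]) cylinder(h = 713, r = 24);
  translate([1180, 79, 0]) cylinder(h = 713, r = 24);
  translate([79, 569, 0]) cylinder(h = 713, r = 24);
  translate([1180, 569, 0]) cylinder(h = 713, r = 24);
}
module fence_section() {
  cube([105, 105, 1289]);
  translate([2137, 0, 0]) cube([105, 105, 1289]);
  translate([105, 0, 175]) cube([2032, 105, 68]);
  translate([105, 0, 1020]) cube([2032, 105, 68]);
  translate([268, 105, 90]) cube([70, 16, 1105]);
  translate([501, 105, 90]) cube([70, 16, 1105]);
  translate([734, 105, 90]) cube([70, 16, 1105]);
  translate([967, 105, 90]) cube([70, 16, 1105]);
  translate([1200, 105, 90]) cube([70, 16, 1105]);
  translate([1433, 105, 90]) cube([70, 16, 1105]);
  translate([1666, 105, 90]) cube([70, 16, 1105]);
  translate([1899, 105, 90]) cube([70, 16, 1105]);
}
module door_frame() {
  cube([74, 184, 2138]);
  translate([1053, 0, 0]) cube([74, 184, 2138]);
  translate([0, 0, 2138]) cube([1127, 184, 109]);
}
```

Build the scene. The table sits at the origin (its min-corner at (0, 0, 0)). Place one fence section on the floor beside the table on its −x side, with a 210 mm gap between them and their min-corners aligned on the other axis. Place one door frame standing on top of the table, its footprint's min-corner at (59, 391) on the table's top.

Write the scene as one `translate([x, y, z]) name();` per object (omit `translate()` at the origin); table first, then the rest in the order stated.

table();
translate([-2452, 0, 0]) fence_section();
translate([59, 391, 762]) door_frame();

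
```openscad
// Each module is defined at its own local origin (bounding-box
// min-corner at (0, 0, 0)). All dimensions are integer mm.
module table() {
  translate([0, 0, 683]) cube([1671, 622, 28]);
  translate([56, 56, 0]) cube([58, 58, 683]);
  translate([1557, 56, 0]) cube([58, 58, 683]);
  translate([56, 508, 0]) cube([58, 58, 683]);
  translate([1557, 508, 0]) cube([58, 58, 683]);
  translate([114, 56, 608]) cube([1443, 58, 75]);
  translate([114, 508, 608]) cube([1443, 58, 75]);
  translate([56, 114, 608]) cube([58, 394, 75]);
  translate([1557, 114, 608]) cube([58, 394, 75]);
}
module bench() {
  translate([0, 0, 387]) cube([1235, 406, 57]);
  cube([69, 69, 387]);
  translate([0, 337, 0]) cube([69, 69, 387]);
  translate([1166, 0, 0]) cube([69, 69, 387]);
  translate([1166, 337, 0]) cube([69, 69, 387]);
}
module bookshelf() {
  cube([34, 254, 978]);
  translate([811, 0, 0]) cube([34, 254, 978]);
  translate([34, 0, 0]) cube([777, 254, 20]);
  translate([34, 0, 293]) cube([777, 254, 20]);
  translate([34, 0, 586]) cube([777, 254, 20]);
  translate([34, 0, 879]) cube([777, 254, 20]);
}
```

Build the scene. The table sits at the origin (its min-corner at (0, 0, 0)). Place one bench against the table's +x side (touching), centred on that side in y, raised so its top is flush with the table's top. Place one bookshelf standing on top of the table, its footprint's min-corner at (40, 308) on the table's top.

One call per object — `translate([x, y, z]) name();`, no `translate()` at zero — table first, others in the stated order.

table();
translate([1671, 108, 267]) bench();
translate([40, 308, 711]) bookshelf();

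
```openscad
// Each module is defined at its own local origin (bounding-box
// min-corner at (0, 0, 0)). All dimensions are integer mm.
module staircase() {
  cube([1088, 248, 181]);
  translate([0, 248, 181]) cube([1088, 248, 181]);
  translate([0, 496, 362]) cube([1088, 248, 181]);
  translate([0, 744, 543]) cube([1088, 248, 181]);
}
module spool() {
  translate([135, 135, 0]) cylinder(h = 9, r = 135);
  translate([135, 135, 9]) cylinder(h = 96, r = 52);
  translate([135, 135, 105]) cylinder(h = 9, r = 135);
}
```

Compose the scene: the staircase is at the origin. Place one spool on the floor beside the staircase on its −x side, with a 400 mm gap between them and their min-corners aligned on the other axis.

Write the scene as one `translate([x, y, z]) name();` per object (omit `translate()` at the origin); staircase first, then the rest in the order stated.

staircase();
translate([-670, 0, 0]) spool();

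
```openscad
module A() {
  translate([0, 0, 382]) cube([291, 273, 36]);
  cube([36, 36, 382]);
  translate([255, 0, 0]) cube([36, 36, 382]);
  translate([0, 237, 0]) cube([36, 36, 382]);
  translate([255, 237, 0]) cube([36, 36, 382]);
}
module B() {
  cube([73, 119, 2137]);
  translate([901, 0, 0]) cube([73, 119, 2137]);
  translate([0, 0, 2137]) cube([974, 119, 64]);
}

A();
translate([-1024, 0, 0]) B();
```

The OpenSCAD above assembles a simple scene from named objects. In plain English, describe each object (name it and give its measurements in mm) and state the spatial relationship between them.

A is a four-legged stool. The seat is 291×273 mm, 36 mm thick, top at z = 418 mm. It stands on four square legs, each 36×36 mm in cross-section, from z = 0 to the seat underside, each flush with a corner of the seat.

B is a door frame. The clear opening is 828 mm wide and 2137 mm high. Two 73 mm wide jambs, 119 mm deep, stand either side of the opening from the floor to the top of the opening. A 64 mm thick head sits across the top of both jambs, spanning the full outside width of the frame.

The door frame is on the floor beside the stool on its −x side.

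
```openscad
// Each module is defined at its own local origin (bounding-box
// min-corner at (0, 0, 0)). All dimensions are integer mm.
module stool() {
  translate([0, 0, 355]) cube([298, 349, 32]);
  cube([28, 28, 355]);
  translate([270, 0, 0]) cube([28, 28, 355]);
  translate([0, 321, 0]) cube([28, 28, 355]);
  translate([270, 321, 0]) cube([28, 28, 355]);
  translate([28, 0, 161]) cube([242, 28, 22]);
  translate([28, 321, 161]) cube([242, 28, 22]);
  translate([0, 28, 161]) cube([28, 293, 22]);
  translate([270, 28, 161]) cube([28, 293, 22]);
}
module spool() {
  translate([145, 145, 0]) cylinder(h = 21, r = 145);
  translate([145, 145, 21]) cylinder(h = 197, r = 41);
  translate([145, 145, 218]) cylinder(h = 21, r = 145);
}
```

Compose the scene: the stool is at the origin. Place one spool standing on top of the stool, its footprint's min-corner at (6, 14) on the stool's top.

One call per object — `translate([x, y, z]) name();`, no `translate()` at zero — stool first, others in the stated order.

stool();
translate([6, 14, 387]) spool();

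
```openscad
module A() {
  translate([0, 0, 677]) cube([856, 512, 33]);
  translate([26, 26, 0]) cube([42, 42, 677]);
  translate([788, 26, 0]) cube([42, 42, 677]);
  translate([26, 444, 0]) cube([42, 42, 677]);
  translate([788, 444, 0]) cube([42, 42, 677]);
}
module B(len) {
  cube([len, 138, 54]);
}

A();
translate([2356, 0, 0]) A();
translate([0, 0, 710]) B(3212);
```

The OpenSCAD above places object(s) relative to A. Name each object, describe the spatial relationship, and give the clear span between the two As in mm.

Second table starts at x = 2356; first ends at x = 856; clear span = 2356 − 856 = 1500 mm.

A is a table. B is a beam. A beam spans the tops of two tables. The clear span between the two tables is 1500 mm.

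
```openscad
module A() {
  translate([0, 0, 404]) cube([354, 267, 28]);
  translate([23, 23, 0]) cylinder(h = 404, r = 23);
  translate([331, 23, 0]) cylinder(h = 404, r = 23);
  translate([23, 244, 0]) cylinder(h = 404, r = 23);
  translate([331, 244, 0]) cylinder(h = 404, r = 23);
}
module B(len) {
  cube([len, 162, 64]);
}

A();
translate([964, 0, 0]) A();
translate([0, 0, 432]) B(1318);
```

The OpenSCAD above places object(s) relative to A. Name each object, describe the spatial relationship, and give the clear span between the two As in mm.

A is a stool. B is a beam. A beam spans the tops of two stools. The clear span between the two stools is 610 mm.

Second stool starts at x = 964; first ends at x = 354; clear span = 964 − 354 = 610 mm.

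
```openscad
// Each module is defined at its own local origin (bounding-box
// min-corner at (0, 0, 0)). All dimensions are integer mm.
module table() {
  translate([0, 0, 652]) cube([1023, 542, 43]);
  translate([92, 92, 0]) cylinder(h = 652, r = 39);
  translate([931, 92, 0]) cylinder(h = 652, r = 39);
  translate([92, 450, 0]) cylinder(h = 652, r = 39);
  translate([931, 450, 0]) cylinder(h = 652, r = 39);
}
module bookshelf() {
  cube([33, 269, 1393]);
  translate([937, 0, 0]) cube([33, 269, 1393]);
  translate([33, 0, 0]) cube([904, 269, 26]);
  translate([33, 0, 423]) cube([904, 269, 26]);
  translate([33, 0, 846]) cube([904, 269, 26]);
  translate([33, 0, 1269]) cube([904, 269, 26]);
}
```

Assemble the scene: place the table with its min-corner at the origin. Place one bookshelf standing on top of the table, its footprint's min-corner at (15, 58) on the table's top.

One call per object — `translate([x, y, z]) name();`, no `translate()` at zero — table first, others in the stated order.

table();
translate([15, 58, 695]) bookshelf();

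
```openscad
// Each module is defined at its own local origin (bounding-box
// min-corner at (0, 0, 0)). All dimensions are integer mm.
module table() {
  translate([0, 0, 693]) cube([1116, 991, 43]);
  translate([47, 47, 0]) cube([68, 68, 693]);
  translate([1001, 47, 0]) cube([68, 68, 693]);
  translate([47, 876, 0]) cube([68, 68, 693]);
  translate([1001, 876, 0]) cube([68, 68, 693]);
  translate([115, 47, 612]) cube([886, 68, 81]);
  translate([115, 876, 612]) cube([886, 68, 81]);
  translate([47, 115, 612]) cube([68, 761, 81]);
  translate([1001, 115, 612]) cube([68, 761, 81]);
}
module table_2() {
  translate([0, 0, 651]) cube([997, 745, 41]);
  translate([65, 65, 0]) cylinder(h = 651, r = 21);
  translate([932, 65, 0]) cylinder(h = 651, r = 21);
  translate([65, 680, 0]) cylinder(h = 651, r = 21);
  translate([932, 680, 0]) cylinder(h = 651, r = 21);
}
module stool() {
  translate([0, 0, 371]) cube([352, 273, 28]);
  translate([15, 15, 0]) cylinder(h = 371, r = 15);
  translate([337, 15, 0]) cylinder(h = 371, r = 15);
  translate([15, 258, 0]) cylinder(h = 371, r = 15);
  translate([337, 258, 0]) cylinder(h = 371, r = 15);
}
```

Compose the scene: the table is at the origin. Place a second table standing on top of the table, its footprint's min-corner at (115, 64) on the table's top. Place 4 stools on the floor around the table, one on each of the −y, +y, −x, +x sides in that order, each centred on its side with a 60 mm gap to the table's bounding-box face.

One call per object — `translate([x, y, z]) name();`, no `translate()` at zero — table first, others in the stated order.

table();
translate([115, 64, 736]) table_2();
translate([382, -333, 0]) stool();
translate([382, 1051, 0]) stool();
translate([-412, 359, 0]) stool();
translate([1176, 359, 0]) stool();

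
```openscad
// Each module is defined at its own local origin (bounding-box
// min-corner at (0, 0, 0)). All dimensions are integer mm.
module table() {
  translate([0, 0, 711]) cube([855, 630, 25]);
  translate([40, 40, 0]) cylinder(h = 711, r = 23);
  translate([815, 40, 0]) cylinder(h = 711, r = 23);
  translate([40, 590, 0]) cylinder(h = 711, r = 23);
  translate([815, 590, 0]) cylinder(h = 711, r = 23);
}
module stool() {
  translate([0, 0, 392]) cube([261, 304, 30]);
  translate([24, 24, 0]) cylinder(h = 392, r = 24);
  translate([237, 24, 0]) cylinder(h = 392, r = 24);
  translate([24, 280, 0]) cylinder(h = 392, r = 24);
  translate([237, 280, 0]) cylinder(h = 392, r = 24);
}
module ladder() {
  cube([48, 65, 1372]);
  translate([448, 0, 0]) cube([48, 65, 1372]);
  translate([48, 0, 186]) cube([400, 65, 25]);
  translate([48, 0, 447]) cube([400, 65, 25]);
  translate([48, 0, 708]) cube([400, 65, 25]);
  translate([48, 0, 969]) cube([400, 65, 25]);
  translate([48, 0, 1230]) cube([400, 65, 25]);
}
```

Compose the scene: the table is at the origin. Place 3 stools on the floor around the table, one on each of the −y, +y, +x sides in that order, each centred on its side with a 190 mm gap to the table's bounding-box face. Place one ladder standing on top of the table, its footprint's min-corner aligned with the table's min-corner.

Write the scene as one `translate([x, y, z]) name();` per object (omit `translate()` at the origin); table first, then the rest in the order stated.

table();
translate([297, -494, 0]) stool();
translate([297, 820, 0]) stool();
translate([1045, 163, 0]) stool();
translate([0, 0, 736]) ladder();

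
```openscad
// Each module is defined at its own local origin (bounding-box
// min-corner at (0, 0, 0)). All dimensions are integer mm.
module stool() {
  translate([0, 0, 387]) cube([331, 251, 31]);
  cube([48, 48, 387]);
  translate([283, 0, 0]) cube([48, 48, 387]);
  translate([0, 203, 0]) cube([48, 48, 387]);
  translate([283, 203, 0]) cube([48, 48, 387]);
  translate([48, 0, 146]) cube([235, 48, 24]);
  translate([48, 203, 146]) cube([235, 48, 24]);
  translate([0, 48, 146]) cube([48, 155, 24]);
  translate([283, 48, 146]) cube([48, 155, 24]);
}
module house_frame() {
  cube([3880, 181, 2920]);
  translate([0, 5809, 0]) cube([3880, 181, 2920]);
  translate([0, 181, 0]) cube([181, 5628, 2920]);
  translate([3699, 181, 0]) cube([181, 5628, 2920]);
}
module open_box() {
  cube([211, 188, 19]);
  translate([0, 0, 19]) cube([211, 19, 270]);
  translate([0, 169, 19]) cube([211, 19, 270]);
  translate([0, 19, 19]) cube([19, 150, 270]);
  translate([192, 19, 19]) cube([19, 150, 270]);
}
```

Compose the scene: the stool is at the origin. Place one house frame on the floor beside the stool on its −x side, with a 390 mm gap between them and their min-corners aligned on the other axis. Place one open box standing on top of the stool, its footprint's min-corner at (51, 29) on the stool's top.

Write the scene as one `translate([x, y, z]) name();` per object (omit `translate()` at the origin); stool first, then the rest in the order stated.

stool();
translate([-4270, 0, 0]) house_frame();
translate([51, 29, 418]) open_box();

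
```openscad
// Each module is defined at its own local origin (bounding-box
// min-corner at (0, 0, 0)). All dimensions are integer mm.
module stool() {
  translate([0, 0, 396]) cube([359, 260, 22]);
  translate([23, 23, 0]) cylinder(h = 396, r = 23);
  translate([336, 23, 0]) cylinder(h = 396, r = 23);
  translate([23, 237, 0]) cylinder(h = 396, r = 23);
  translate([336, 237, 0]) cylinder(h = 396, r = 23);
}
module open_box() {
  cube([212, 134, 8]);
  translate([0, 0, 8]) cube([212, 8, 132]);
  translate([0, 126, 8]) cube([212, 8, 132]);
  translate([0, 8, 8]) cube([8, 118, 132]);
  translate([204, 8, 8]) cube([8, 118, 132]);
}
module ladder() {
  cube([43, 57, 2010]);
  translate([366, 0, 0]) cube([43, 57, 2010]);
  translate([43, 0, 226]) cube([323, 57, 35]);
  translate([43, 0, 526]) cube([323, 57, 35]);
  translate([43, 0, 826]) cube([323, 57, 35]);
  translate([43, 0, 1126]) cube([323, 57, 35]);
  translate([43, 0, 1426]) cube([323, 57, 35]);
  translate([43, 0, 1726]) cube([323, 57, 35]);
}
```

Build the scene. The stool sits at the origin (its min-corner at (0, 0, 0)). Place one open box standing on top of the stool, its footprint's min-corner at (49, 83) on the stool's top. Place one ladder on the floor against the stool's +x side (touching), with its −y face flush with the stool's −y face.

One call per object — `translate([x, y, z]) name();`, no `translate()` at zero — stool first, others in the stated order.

stool();
translate([49, 83, 418]) open_box();
translate([359, 0, 0]) ladder();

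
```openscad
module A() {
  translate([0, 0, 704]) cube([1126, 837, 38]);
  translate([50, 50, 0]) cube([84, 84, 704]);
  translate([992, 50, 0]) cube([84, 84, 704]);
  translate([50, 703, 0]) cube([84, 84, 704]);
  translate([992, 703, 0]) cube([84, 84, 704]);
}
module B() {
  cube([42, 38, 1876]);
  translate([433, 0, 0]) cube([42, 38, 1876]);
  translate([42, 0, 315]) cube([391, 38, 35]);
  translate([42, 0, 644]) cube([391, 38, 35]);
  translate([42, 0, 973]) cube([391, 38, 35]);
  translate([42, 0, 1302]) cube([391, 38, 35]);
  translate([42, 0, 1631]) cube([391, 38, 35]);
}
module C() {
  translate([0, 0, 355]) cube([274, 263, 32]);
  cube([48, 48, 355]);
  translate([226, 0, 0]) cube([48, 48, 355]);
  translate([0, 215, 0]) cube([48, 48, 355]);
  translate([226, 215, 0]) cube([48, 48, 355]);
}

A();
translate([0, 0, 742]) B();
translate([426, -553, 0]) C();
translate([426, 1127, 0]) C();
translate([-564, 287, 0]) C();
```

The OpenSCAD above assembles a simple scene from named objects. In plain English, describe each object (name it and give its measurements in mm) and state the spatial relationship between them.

A is a table: top 1126 mm (x) × 837 mm (y), 38 mm thick, upper face at z = 742 mm, on four 84×84 mm square legs, each inset 50 mm from the nearest pair of top edges, running from z = 0 to the bottom of the top.

B is a straight ladder. Two 42×38 mm vertical rails, 1876 mm tall, stand 475 mm apart (outside-to-outside) with their front faces coplanar on the −y side. 5 rungs, each 38 mm deep and 35 mm tall, span between the inner faces of the rails, front faces flush with the rails. The lowest rung's underside is at z = 315 mm and rungs are spaced 329 mm apart (underside to underside).

C is a four-legged stool. The seat is 274×263 mm, 32 mm thick, top at z = 387 mm. It stands on four square legs, each 48×48 mm in cross-section, from z = 0 to the seat underside, each flush with a corner of the seat.

The ladder is on top of the table. Three stools sit around the table at the −y, +y, −x sides.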